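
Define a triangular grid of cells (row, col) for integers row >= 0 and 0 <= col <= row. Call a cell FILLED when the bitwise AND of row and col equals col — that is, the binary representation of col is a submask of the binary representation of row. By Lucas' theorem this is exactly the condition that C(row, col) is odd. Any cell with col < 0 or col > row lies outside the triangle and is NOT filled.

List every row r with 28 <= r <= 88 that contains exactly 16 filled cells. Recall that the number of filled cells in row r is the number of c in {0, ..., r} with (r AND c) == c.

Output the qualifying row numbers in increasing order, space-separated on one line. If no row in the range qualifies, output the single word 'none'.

Answer: 29 30 39 43 45 46 51 53 54 57 58 60 71 75 77 78 83 85 86

Derivation:
Row r has 2^popcount(r) filled cells, so we need popcount(r) = log2(16) = 4.
Scan r = 28..88 and keep those with exactly 4 one-bits:
r=28=11100 popcount=3 -> skip
r=29=11101 popcount=4 -> KEEP
r=30=11110 popcount=4 -> KEEP
r=31=11111 popcount=5 -> skip
r=32=100000 popcount=1 -> skip
r=33=100001 popcount=2 -> skip
r=34=100010 popcount=2 -> skip
r=35=100011 popcount=3 -> skip
r=36=100100 popcount=2 -> skip
r=37=100101 popcount=3 -> skip
r=38=100110 popcount=3 -> skip
r=39=100111 popcount=4 -> KEEP
r=40=101000 popcount=2 -> skip
r=41=101001 popcount=3 -> skip
r=42=101010 popcount=3 -> skip
r=43=101011 popcount=4 -> KEEP
r=44=101100 popcount=3 -> skip
r=45=101101 popcount=4 -> KEEP
r=46=101110 popcount=4 -> KEEP
r=47=101111 popcount=5 -> skip
r=48=110000 popcount=2 -> skip
r=49=110001 popcount=3 -> skip
r=50=110010 popcount=3 -> skip
r=51=110011 popcount=4 -> KEEP
r=52=110100 popcount=3 -> skip
r=53=110101 popcount=4 -> KEEP
r=54=110110 popcount=4 -> KEEP
r=55=110111 popcount=5 -> skip
r=56=111000 popcount=3 -> skip
r=57=111001 popcount=4 -> KEEP
r=58=111010 popcount=4 -> KEEP
r=59=111011 popcount=5 -> skip
r=60=111100 popcount=4 -> KEEP
r=61=111101 popcount=5 -> skip
r=62=111110 popcount=5 -> skip
r=63=111111 popcount=6 -> skip
r=64=1000000 popcount=1 -> skip
r=65=1000001 popcount=2 -> skip
r=66=1000010 popcount=2 -> skip
r=67=1000011 popcount=3 -> skip
r=68=1000100 popcount=2 -> skip
r=69=1000101 popcount=3 -> skip
r=70=1000110 popcount=3 -> skip
r=71=1000111 popcount=4 -> KEEP
r=72=1001000 popcount=2 -> skip
r=73=1001001 popcount=3 -> skip
r=74=1001010 popcount=3 -> skip
r=75=1001011 popcount=4 -> KEEP
r=76=1001100 popcount=3 -> skip
r=77=1001101 popcount=4 -> KEEP
r=78=1001110 popcount=4 -> KEEP
r=79=1001111 popcount=5 -> skip
r=80=1010000 popcount=2 -> skip
r=81=1010001 popcount=3 -> skip
r=82=1010010 popcount=3 -> skip
r=83=1010011 popcount=4 -> KEEP
r=84=1010100 popcount=3 -> skip
r=85=1010101 popcount=4 -> KEEP
r=86=1010110 popcount=4 -> KEEP
r=87=1010111 popcount=5 -> skip
r=88=1011000 popcount=3 -> skip
Kept rows: 29 30 39 43 45 46 51 53 54 57 58 60 71 75 77 78 83 85 86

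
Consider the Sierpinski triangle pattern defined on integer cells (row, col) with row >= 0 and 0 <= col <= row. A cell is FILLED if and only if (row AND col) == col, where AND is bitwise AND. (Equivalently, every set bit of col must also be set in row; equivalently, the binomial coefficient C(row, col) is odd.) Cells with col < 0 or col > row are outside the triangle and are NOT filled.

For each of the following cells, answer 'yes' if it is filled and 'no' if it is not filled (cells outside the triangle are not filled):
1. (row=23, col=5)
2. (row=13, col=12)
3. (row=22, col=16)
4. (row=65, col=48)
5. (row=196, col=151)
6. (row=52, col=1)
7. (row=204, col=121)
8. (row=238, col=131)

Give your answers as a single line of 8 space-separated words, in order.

Answer: yes yes yes no no no no no

Derivation:
(23,5): row=0b10111, col=0b101, row AND col = 0b101 = 5; 5 == 5 -> filled
(13,12): row=0b1101, col=0b1100, row AND col = 0b1100 = 12; 12 == 12 -> filled
(22,16): row=0b10110, col=0b10000, row AND col = 0b10000 = 16; 16 == 16 -> filled
(65,48): row=0b1000001, col=0b110000, row AND col = 0b0 = 0; 0 != 48 -> empty
(196,151): row=0b11000100, col=0b10010111, row AND col = 0b10000100 = 132; 132 != 151 -> empty
(52,1): row=0b110100, col=0b1, row AND col = 0b0 = 0; 0 != 1 -> empty
(204,121): row=0b11001100, col=0b1111001, row AND col = 0b1001000 = 72; 72 != 121 -> empty
(238,131): row=0b11101110, col=0b10000011, row AND col = 0b10000010 = 130; 130 != 131 -> empty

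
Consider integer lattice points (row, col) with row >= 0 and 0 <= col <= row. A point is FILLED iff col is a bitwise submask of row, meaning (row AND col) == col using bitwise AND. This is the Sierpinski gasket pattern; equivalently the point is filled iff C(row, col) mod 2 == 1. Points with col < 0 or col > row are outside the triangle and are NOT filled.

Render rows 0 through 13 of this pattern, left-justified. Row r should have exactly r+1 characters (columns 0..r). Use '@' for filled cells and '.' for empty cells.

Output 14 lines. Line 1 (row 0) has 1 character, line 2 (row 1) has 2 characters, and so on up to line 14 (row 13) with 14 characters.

r0=0: @
r1=1: @@
r2=10: @.@
r3=11: @@@@
r4=100: @...@
r5=101: @@..@@
r6=110: @.@.@.@
r7=111: @@@@@@@@
r8=1000: @.......@
r9=1001: @@......@@
r10=1010: @.@.....@.@
r11=1011: @@@@....@@@@
r12=1100: @...@...@...@
r13=1101: @@..@@..@@..@@

Answer: @
@@
@.@
@@@@
@...@
@@..@@
@.@.@.@
@@@@@@@@
@.......@
@@......@@
@.@.....@.@
@@@@....@@@@
@...@...@...@
@@..@@..@@..@@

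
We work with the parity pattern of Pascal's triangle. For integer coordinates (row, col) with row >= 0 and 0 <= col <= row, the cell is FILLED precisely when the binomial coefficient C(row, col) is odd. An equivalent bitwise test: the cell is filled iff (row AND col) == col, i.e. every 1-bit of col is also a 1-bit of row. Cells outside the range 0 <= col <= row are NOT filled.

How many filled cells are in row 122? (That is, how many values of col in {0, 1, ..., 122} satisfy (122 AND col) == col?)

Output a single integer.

122 in binary = 1111010
popcount(122) = number of 1-bits in 1111010 = 5
A col c satisfies (122 AND c) == c iff every set bit of c is also set in 122; each of the 5 set bits of 122 can independently be on or off in c.
count = 2^5 = 32

Answer: 32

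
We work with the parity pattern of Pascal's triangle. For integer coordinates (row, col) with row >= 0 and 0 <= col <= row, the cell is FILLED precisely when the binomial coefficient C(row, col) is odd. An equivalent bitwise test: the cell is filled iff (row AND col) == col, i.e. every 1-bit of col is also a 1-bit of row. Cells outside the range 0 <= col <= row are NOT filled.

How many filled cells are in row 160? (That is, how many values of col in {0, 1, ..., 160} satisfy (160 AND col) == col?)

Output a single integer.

Answer: 4

Derivation:
160 in binary = 10100000
popcount(160) = number of 1-bits in 10100000 = 2
A col c satisfies (160 AND c) == c iff every set bit of c is also set in 160; each of the 2 set bits of 160 can independently be on or off in c.
count = 2^2 = 4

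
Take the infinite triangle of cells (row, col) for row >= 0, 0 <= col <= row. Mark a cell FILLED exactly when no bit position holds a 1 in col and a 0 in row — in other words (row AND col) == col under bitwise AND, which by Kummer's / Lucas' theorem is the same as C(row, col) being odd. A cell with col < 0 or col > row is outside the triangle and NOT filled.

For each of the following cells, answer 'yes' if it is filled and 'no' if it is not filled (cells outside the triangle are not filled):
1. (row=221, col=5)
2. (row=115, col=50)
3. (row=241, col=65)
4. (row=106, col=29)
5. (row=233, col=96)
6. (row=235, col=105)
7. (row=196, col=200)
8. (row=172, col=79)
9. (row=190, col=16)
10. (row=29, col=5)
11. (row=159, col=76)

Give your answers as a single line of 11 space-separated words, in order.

(221,5): row=0b11011101, col=0b101, row AND col = 0b101 = 5; 5 == 5 -> filled
(115,50): row=0b1110011, col=0b110010, row AND col = 0b110010 = 50; 50 == 50 -> filled
(241,65): row=0b11110001, col=0b1000001, row AND col = 0b1000001 = 65; 65 == 65 -> filled
(106,29): row=0b1101010, col=0b11101, row AND col = 0b1000 = 8; 8 != 29 -> empty
(233,96): row=0b11101001, col=0b1100000, row AND col = 0b1100000 = 96; 96 == 96 -> filled
(235,105): row=0b11101011, col=0b1101001, row AND col = 0b1101001 = 105; 105 == 105 -> filled
(196,200): col outside [0, 196] -> not filled
(172,79): row=0b10101100, col=0b1001111, row AND col = 0b1100 = 12; 12 != 79 -> empty
(190,16): row=0b10111110, col=0b10000, row AND col = 0b10000 = 16; 16 == 16 -> filled
(29,5): row=0b11101, col=0b101, row AND col = 0b101 = 5; 5 == 5 -> filled
(159,76): row=0b10011111, col=0b1001100, row AND col = 0b1100 = 12; 12 != 76 -> empty

Answer: yes yes yes no yes yes no no yes yes no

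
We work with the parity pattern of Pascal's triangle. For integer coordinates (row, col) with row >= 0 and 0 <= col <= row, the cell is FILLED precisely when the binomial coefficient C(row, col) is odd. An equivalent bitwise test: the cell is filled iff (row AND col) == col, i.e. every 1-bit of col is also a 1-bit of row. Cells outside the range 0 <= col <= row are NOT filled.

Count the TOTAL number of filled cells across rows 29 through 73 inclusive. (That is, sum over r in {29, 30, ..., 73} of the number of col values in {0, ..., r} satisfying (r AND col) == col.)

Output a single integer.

Answer: 616

Derivation:
r29=11101 pc4: +16 =16
r30=11110 pc4: +16 =32
r31=11111 pc5: +32 =64
r32=100000 pc1: +2 =66
r33=100001 pc2: +4 =70
r34=100010 pc2: +4 =74
r35=100011 pc3: +8 =82
r36=100100 pc2: +4 =86
r37=100101 pc3: +8 =94
r38=100110 pc3: +8 =102
r39=100111 pc4: +16 =118
r40=101000 pc2: +4 =122
r41=101001 pc3: +8 =130
r42=101010 pc3: +8 =138
r43=101011 pc4: +16 =154
r44=101100 pc3: +8 =162
r45=101101 pc4: +16 =178
r46=101110 pc4: +16 =194
r47=101111 pc5: +32 =226
r48=110000 pc2: +4 =230
r49=110001 pc3: +8 =238
r50=110010 pc3: +8 =246
r51=110011 pc4: +16 =262
r52=110100 pc3: +8 =270
r53=110101 pc4: +16 =286
r54=110110 pc4: +16 =302
r55=110111 pc5: +32 =334
r56=111000 pc3: +8 =342
r57=111001 pc4: +16 =358
r58=111010 pc4: +16 =374
r59=111011 pc5: +32 =406
r60=111100 pc4: +16 =422
r61=111101 pc5: +32 =454
r62=111110 pc5: +32 =486
r63=111111 pc6: +64 =550
r64=1000000 pc1: +2 =552
r65=1000001 pc2: +4 =556
r66=1000010 pc2: +4 =560
r67=1000011 pc3: +8 =568
r68=1000100 pc2: +4 =572
r69=1000101 pc3: +8 =580
r70=1000110 pc3: +8 =588
r71=1000111 pc4: +16 =604
r72=1001000 pc2: +4 =608
r73=1001001 pc3: +8 =616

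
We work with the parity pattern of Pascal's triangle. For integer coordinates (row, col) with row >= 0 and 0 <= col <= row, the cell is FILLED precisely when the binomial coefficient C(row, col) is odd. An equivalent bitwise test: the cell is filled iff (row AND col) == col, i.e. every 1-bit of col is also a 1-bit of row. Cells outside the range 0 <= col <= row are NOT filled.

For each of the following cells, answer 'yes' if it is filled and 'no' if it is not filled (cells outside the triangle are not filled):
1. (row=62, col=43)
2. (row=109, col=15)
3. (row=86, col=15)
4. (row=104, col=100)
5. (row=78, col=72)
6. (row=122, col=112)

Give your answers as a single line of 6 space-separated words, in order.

(62,43): row=0b111110, col=0b101011, row AND col = 0b101010 = 42; 42 != 43 -> empty
(109,15): row=0b1101101, col=0b1111, row AND col = 0b1101 = 13; 13 != 15 -> empty
(86,15): row=0b1010110, col=0b1111, row AND col = 0b110 = 6; 6 != 15 -> empty
(104,100): row=0b1101000, col=0b1100100, row AND col = 0b1100000 = 96; 96 != 100 -> empty
(78,72): row=0b1001110, col=0b1001000, row AND col = 0b1001000 = 72; 72 == 72 -> filled
(122,112): row=0b1111010, col=0b1110000, row AND col = 0b1110000 = 112; 112 == 112 -> filled

Answer: no no no no yes yes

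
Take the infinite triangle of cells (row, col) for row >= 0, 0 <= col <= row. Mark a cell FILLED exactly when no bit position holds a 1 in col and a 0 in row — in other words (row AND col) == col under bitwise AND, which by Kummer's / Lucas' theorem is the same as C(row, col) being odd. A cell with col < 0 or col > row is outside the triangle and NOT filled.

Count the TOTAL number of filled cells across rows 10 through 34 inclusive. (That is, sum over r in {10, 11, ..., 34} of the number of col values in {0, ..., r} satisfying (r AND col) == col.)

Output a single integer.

Answer: 220

Derivation:
r10=1010 pc2: +4 =4
r11=1011 pc3: +8 =12
r12=1100 pc2: +4 =16
r13=1101 pc3: +8 =24
r14=1110 pc3: +8 =32
r15=1111 pc4: +16 =48
r16=10000 pc1: +2 =50
r17=10001 pc2: +4 =54
r18=10010 pc2: +4 =58
r19=10011 pc3: +8 =66
r20=10100 pc2: +4 =70
r21=10101 pc3: +8 =78
r22=10110 pc3: +8 =86
r23=10111 pc4: +16 =102
r24=11000 pc2: +4 =106
r25=11001 pc3: +8 =114
r26=11010 pc3: +8 =122
r27=11011 pc4: +16 =138
r28=11100 pc3: +8 =146
r29=11101 pc4: +16 =162
r30=11110 pc4: +16 =178
r31=11111 pc5: +32 =210
r32=100000 pc1: +2 =212
r33=100001 pc2: +4 =216
r34=100010 pc2: +4 =220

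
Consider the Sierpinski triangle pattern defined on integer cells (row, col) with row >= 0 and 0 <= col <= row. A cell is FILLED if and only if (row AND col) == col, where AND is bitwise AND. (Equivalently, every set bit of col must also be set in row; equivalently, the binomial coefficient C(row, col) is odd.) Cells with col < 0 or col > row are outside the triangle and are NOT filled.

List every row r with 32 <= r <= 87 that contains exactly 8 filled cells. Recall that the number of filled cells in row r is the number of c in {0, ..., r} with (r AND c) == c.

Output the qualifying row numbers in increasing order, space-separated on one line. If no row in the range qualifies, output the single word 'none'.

Row r has 2^popcount(r) filled cells, so we need popcount(r) = log2(8) = 3.
Scan r = 32..87 and keep those with exactly 3 one-bits:
r=32=100000 popcount=1 -> skip
r=33=100001 popcount=2 -> skip
r=34=100010 popcount=2 -> skip
r=35=100011 popcount=3 -> KEEP
r=36=100100 popcount=2 -> skip
r=37=100101 popcount=3 -> KEEP
r=38=100110 popcount=3 -> KEEP
r=39=100111 popcount=4 -> skip
r=40=101000 popcount=2 -> skip
r=41=101001 popcount=3 -> KEEP
r=42=101010 popcount=3 -> KEEP
r=43=101011 popcount=4 -> skip
r=44=101100 popcount=3 -> KEEP
r=45=101101 popcount=4 -> skip
r=46=101110 popcount=4 -> skip
r=47=101111 popcount=5 -> skip
r=48=110000 popcount=2 -> skip
r=49=110001 popcount=3 -> KEEP
r=50=110010 popcount=3 -> KEEP
r=51=110011 popcount=4 -> skip
r=52=110100 popcount=3 -> KEEP
r=53=110101 popcount=4 -> skip
r=54=110110 popcount=4 -> skip
r=55=110111 popcount=5 -> skip
r=56=111000 popcount=3 -> KEEP
r=57=111001 popcount=4 -> skip
r=58=111010 popcount=4 -> skip
r=59=111011 popcount=5 -> skip
r=60=111100 popcount=4 -> skip
r=61=111101 popcount=5 -> skip
r=62=111110 popcount=5 -> skip
r=63=111111 popcount=6 -> skip
r=64=1000000 popcount=1 -> skip
r=65=1000001 popcount=2 -> skip
r=66=1000010 popcount=2 -> skip
r=67=1000011 popcount=3 -> KEEP
r=68=1000100 popcount=2 -> skip
r=69=1000101 popcount=3 -> KEEP
r=70=1000110 popcount=3 -> KEEP
r=71=1000111 popcount=4 -> skip
r=72=1001000 popcount=2 -> skip
r=73=1001001 popcount=3 -> KEEP
r=74=1001010 popcount=3 -> KEEP
r=75=1001011 popcount=4 -> skip
r=76=1001100 popcount=3 -> KEEP
r=77=1001101 popcount=4 -> skip
r=78=1001110 popcount=4 -> skip
r=79=1001111 popcount=5 -> skip
r=80=1010000 popcount=2 -> skip
r=81=1010001 popcount=3 -> KEEP
r=82=1010010 popcount=3 -> KEEP
r=83=1010011 popcount=4 -> skip
r=84=1010100 popcount=3 -> KEEP
r=85=1010101 popcount=4 -> skip
r=86=1010110 popcount=4 -> skip
r=87=1010111 popcount=5 -> skip
Kept rows: 35 37 38 41 42 44 49 50 52 56 67 69 70 73 74 76 81 82 84

Answer: 35 37 38 41 42 44 49 50 52 56 67 69 70 73 74 76 81 82 84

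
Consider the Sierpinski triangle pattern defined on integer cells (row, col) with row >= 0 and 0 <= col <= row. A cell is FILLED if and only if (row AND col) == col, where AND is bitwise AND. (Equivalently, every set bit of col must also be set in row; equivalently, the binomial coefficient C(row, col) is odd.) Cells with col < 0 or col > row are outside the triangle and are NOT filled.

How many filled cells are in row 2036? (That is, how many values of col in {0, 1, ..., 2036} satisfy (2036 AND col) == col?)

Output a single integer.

Answer: 256

Derivation:
2036 in binary = 11111110100
popcount(2036) = number of 1-bits in 11111110100 = 8
A col c satisfies (2036 AND c) == c iff every set bit of c is also set in 2036; each of the 8 set bits of 2036 can independently be on or off in c.
count = 2^8 = 256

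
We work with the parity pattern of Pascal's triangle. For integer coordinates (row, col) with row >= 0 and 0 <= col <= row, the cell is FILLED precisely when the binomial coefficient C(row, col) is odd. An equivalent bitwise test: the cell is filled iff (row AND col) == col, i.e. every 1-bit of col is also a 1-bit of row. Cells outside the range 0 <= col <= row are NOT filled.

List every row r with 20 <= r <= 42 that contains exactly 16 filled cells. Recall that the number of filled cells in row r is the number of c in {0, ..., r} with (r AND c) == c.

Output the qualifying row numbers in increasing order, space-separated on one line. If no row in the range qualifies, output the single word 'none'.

Answer: 23 27 29 30 39

Derivation:
Row r has 2^popcount(r) filled cells, so we need popcount(r) = log2(16) = 4.
Scan r = 20..42 and keep those with exactly 4 one-bits:
r=20=10100 popcount=2 -> skip
r=21=10101 popcount=3 -> skip
r=22=10110 popcount=3 -> skip
r=23=10111 popcount=4 -> KEEP
r=24=11000 popcount=2 -> skip
r=25=11001 popcount=3 -> skip
r=26=11010 popcount=3 -> skip
r=27=11011 popcount=4 -> KEEP
r=28=11100 popcount=3 -> skip
r=29=11101 popcount=4 -> KEEP
r=30=11110 popcount=4 -> KEEP
r=31=11111 popcount=5 -> skip
r=32=100000 popcount=1 -> skip
r=33=100001 popcount=2 -> skip
r=34=100010 popcount=2 -> skip
r=35=100011 popcount=3 -> skip
r=36=100100 popcount=2 -> skip
r=37=100101 popcount=3 -> skip
r=38=100110 popcount=3 -> skip
r=39=100111 popcount=4 -> KEEP
r=40=101000 popcount=2 -> skip
r=41=101001 popcount=3 -> skip
r=42=101010 popcount=3 -> skip
Kept rows: 23 27 29 30 39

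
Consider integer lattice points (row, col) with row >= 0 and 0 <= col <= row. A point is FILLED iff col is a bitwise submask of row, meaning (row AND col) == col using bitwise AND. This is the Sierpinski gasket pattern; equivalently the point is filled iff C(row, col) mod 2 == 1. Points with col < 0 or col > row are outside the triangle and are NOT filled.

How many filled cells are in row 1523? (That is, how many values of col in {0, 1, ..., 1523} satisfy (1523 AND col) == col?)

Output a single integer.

Answer: 256

Derivation:
1523 in binary = 10111110011
popcount(1523) = number of 1-bits in 10111110011 = 8
A col c satisfies (1523 AND c) == c iff every set bit of c is also set in 1523; each of the 8 set bits of 1523 can independently be on or off in c.
count = 2^8 = 256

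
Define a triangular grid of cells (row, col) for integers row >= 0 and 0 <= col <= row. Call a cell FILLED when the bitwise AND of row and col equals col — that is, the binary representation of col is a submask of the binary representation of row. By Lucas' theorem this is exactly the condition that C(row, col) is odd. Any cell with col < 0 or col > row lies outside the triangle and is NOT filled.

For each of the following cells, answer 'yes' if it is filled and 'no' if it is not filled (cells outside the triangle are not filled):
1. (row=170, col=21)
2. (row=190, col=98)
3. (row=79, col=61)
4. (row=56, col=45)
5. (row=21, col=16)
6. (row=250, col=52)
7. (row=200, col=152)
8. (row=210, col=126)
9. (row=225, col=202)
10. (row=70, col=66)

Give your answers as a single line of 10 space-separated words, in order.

(170,21): row=0b10101010, col=0b10101, row AND col = 0b0 = 0; 0 != 21 -> empty
(190,98): row=0b10111110, col=0b1100010, row AND col = 0b100010 = 34; 34 != 98 -> empty
(79,61): row=0b1001111, col=0b111101, row AND col = 0b1101 = 13; 13 != 61 -> empty
(56,45): row=0b111000, col=0b101101, row AND col = 0b101000 = 40; 40 != 45 -> empty
(21,16): row=0b10101, col=0b10000, row AND col = 0b10000 = 16; 16 == 16 -> filled
(250,52): row=0b11111010, col=0b110100, row AND col = 0b110000 = 48; 48 != 52 -> empty
(200,152): row=0b11001000, col=0b10011000, row AND col = 0b10001000 = 136; 136 != 152 -> empty
(210,126): row=0b11010010, col=0b1111110, row AND col = 0b1010010 = 82; 82 != 126 -> empty
(225,202): row=0b11100001, col=0b11001010, row AND col = 0b11000000 = 192; 192 != 202 -> empty
(70,66): row=0b1000110, col=0b1000010, row AND col = 0b1000010 = 66; 66 == 66 -> filled

Answer: no no no no yes no no no no yes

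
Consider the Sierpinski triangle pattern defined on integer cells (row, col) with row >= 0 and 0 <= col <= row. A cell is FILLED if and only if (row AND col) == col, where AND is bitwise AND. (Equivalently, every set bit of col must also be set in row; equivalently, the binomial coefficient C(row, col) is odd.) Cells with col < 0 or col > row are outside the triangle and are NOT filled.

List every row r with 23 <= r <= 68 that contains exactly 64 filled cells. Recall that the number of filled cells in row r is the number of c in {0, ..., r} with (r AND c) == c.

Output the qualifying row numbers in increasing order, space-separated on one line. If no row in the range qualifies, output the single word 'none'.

Row r has 2^popcount(r) filled cells, so we need popcount(r) = log2(64) = 6.
Scan r = 23..68 and keep those with exactly 6 one-bits:
r=23=10111 popcount=4 -> skip
r=24=11000 popcount=2 -> skip
r=25=11001 popcount=3 -> skip
r=26=11010 popcount=3 -> skip
r=27=11011 popcount=4 -> skip
r=28=11100 popcount=3 -> skip
r=29=11101 popcount=4 -> skip
r=30=11110 popcount=4 -> skip
r=31=11111 popcount=5 -> skip
r=32=100000 popcount=1 -> skip
r=33=100001 popcount=2 -> skip
r=34=100010 popcount=2 -> skip
r=35=100011 popcount=3 -> skip
r=36=100100 popcount=2 -> skip
r=37=100101 popcount=3 -> skip
r=38=100110 popcount=3 -> skip
r=39=100111 popcount=4 -> skip
r=40=101000 popcount=2 -> skip
r=41=101001 popcount=3 -> skip
r=42=101010 popcount=3 -> skip
r=43=101011 popcount=4 -> skip
r=44=101100 popcount=3 -> skip
r=45=101101 popcount=4 -> skip
r=46=101110 popcount=4 -> skip
r=47=101111 popcount=5 -> skip
r=48=110000 popcount=2 -> skip
r=49=110001 popcount=3 -> skip
r=50=110010 popcount=3 -> skip
r=51=110011 popcount=4 -> skip
r=52=110100 popcount=3 -> skip
r=53=110101 popcount=4 -> skip
r=54=110110 popcount=4 -> skip
r=55=110111 popcount=5 -> skip
r=56=111000 popcount=3 -> skip
r=57=111001 popcount=4 -> skip
r=58=111010 popcount=4 -> skip
r=59=111011 popcount=5 -> skip
r=60=111100 popcount=4 -> skip
r=61=111101 popcount=5 -> skip
r=62=111110 popcount=5 -> skip
r=63=111111 popcount=6 -> KEEP
r=64=1000000 popcount=1 -> skip
r=65=1000001 popcount=2 -> skip
r=66=1000010 popcount=2 -> skip
r=67=1000011 popcount=3 -> skip
r=68=1000100 popcount=2 -> skip
Kept rows: 63

Answer: 63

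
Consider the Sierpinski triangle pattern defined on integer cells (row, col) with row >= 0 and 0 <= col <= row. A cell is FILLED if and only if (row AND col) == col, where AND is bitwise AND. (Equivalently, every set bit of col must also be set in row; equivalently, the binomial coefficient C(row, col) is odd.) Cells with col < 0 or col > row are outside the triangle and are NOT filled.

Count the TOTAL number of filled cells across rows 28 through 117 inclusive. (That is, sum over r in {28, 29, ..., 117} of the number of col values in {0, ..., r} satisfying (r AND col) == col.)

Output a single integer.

Answer: 1488

Derivation:
r28=11100 pc3: +8 =8
r29=11101 pc4: +16 =24
r30=11110 pc4: +16 =40
r31=11111 pc5: +32 =72
r32=100000 pc1: +2 =74
r33=100001 pc2: +4 =78
r34=100010 pc2: +4 =82
r35=100011 pc3: +8 =90
r36=100100 pc2: +4 =94
r37=100101 pc3: +8 =102
r38=100110 pc3: +8 =110
r39=100111 pc4: +16 =126
r40=101000 pc2: +4 =130
r41=101001 pc3: +8 =138
r42=101010 pc3: +8 =146
r43=101011 pc4: +16 =162
r44=101100 pc3: +8 =170
r45=101101 pc4: +16 =186
r46=101110 pc4: +16 =202
r47=101111 pc5: +32 =234
r48=110000 pc2: +4 =238
r49=110001 pc3: +8 =246
r50=110010 pc3: +8 =254
r51=110011 pc4: +16 =270
r52=110100 pc3: +8 =278
r53=110101 pc4: +16 =294
r54=110110 pc4: +16 =310
r55=110111 pc5: +32 =342
r56=111000 pc3: +8 =350
r57=111001 pc4: +16 =366
r58=111010 pc4: +16 =382
r59=111011 pc5: +32 =414
r60=111100 pc4: +16 =430
r61=111101 pc5: +32 =462
r62=111110 pc5: +32 =494
r63=111111 pc6: +64 =558
r64=1000000 pc1: +2 =560
r65=1000001 pc2: +4 =564
r66=1000010 pc2: +4 =568
r67=1000011 pc3: +8 =576
r68=1000100 pc2: +4 =580
r69=1000101 pc3: +8 =588
r70=1000110 pc3: +8 =596
r71=1000111 pc4: +16 =612
r72=1001000 pc2: +4 =616
r73=1001001 pc3: +8 =624
r74=1001010 pc3: +8 =632
r75=1001011 pc4: +16 =648
r76=1001100 pc3: +8 =656
r77=1001101 pc4: +16 =672
r78=1001110 pc4: +16 =688
r79=1001111 pc5: +32 =720
r80=1010000 pc2: +4 =724
r81=1010001 pc3: +8 =732
r82=1010010 pc3: +8 =740
r83=1010011 pc4: +16 =756
r84=1010100 pc3: +8 =764
r85=1010101 pc4: +16 =780
r86=1010110 pc4: +16 =796
r87=1010111 pc5: +32 =828
r88=1011000 pc3: +8 =836
r89=1011001 pc4: +16 =852
r90=1011010 pc4: +16 =868
r91=1011011 pc5: +32 =900
r92=1011100 pc4: +16 =916
r93=1011101 pc5: +32 =948
r94=1011110 pc5: +32 =980
r95=1011111 pc6: +64 =1044
r96=1100000 pc2: +4 =1048
r97=1100001 pc3: +8 =1056
r98=1100010 pc3: +8 =1064
r99=1100011 pc4: +16 =1080
r100=1100100 pc3: +8 =1088
r101=1100101 pc4: +16 =1104
r102=1100110 pc4: +16 =1120
r103=1100111 pc5: +32 =1152
r104=1101000 pc3: +8 =1160
r105=1101001 pc4: +16 =1176
r106=1101010 pc4: +16 =1192
r107=1101011 pc5: +32 =1224
r108=1101100 pc4: +16 =1240
r109=1101101 pc5: +32 =1272
r110=1101110 pc5: +32 =1304
r111=1101111 pc6: +64 =1368
r112=1110000 pc3: +8 =1376
r113=1110001 pc4: +16 =1392
r114=1110010 pc4: +16 =1408
r115=1110011 pc5: +32 =1440
r116=1110100 pc4: +16 =1456
r117=1110101 pc5: +32 =1488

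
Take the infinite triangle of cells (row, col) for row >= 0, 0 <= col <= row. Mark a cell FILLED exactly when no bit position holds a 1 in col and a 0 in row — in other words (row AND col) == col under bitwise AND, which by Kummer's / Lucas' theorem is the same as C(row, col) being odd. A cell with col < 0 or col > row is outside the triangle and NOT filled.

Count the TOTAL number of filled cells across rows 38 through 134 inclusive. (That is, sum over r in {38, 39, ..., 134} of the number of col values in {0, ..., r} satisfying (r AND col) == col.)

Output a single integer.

r38=100110 pc3: +8 =8
r39=100111 pc4: +16 =24
r40=101000 pc2: +4 =28
r41=101001 pc3: +8 =36
r42=101010 pc3: +8 =44
r43=101011 pc4: +16 =60
r44=101100 pc3: +8 =68
r45=101101 pc4: +16 =84
r46=101110 pc4: +16 =100
r47=101111 pc5: +32 =132
r48=110000 pc2: +4 =136
r49=110001 pc3: +8 =144
r50=110010 pc3: +8 =152
r51=110011 pc4: +16 =168
r52=110100 pc3: +8 =176
r53=110101 pc4: +16 =192
r54=110110 pc4: +16 =208
r55=110111 pc5: +32 =240
r56=111000 pc3: +8 =248
r57=111001 pc4: +16 =264
r58=111010 pc4: +16 =280
r59=111011 pc5: +32 =312
r60=111100 pc4: +16 =328
r61=111101 pc5: +32 =360
r62=111110 pc5: +32 =392
r63=111111 pc6: +64 =456
r64=1000000 pc1: +2 =458
r65=1000001 pc2: +4 =462
r66=1000010 pc2: +4 =466
r67=1000011 pc3: +8 =474
r68=1000100 pc2: +4 =478
r69=1000101 pc3: +8 =486
r70=1000110 pc3: +8 =494
r71=1000111 pc4: +16 =510
r72=1001000 pc2: +4 =514
r73=1001001 pc3: +8 =522
r74=1001010 pc3: +8 =530
r75=1001011 pc4: +16 =546
r76=1001100 pc3: +8 =554
r77=1001101 pc4: +16 =570
r78=1001110 pc4: +16 =586
r79=1001111 pc5: +32 =618
r80=1010000 pc2: +4 =622
r81=1010001 pc3: +8 =630
r82=1010010 pc3: +8 =638
r83=1010011 pc4: +16 =654
r84=1010100 pc3: +8 =662
r85=1010101 pc4: +16 =678
r86=1010110 pc4: +16 =694
r87=1010111 pc5: +32 =726
r88=1011000 pc3: +8 =734
r89=1011001 pc4: +16 =750
r90=1011010 pc4: +16 =766
r91=1011011 pc5: +32 =798
r92=1011100 pc4: +16 =814
r93=1011101 pc5: +32 =846
r94=1011110 pc5: +32 =878
r95=1011111 pc6: +64 =942
r96=1100000 pc2: +4 =946
r97=1100001 pc3: +8 =954
r98=1100010 pc3: +8 =962
r99=1100011 pc4: +16 =978
r100=1100100 pc3: +8 =986
r101=1100101 pc4: +16 =1002
r102=1100110 pc4: +16 =1018
r103=1100111 pc5: +32 =1050
r104=1101000 pc3: +8 =1058
r105=1101001 pc4: +16 =1074
r106=1101010 pc4: +16 =1090
r107=1101011 pc5: +32 =1122
r108=1101100 pc4: +16 =1138
r109=1101101 pc5: +32 =1170
r110=1101110 pc5: +32 =1202
r111=1101111 pc6: +64 =1266
r112=1110000 pc3: +8 =1274
r113=1110001 pc4: +16 =1290
r114=1110010 pc4: +16 =1306
r115=1110011 pc5: +32 =1338
r116=1110100 pc4: +16 =1354
r117=1110101 pc5: +32 =1386
r118=1110110 pc5: +32 =1418
r119=1110111 pc6: +64 =1482
r120=1111000 pc4: +16 =1498
r121=1111001 pc5: +32 =1530
r122=1111010 pc5: +32 =1562
r123=1111011 pc6: +64 =1626
r124=1111100 pc5: +32 =1658
r125=1111101 pc6: +64 =1722
r126=1111110 pc6: +64 =1786
r127=1111111 pc7: +128 =1914
r128=10000000 pc1: +2 =1916
r129=10000001 pc2: +4 =1920
r130=10000010 pc2: +4 =1924
r131=10000011 pc3: +8 =1932
r132=10000100 pc2: +4 =1936
r133=10000101 pc3: +8 =1944
r134=10000110 pc3: +8 =1952

Answer: 1952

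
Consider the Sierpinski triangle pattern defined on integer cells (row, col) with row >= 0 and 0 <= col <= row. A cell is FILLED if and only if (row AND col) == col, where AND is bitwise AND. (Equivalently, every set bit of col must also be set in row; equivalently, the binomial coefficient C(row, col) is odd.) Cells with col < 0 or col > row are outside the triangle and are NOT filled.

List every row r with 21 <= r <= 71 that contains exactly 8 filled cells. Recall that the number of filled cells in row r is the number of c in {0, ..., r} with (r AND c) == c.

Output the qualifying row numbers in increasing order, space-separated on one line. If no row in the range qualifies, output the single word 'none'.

Row r has 2^popcount(r) filled cells, so we need popcount(r) = log2(8) = 3.
Scan r = 21..71 and keep those with exactly 3 one-bits:
r=21=10101 popcount=3 -> KEEP
r=22=10110 popcount=3 -> KEEP
r=23=10111 popcount=4 -> skip
r=24=11000 popcount=2 -> skip
r=25=11001 popcount=3 -> KEEP
r=26=11010 popcount=3 -> KEEP
r=27=11011 popcount=4 -> skip
r=28=11100 popcount=3 -> KEEP
r=29=11101 popcount=4 -> skip
r=30=11110 popcount=4 -> skip
r=31=11111 popcount=5 -> skip
r=32=100000 popcount=1 -> skip
r=33=100001 popcount=2 -> skip
r=34=100010 popcount=2 -> skip
r=35=100011 popcount=3 -> KEEP
r=36=100100 popcount=2 -> skip
r=37=100101 popcount=3 -> KEEP
r=38=100110 popcount=3 -> KEEP
r=39=100111 popcount=4 -> skip
r=40=101000 popcount=2 -> skip
r=41=101001 popcount=3 -> KEEP
r=42=101010 popcount=3 -> KEEP
r=43=101011 popcount=4 -> skip
r=44=101100 popcount=3 -> KEEP
r=45=101101 popcount=4 -> skip
r=46=101110 popcount=4 -> skip
r=47=101111 popcount=5 -> skip
r=48=110000 popcount=2 -> skip
r=49=110001 popcount=3 -> KEEP
r=50=110010 popcount=3 -> KEEP
r=51=110011 popcount=4 -> skip
r=52=110100 popcount=3 -> KEEP
r=53=110101 popcount=4 -> skip
r=54=110110 popcount=4 -> skip
r=55=110111 popcount=5 -> skip
r=56=111000 popcount=3 -> KEEP
r=57=111001 popcount=4 -> skip
r=58=111010 popcount=4 -> skip
r=59=111011 popcount=5 -> skip
r=60=111100 popcount=4 -> skip
r=61=111101 popcount=5 -> skip
r=62=111110 popcount=5 -> skip
r=63=111111 popcount=6 -> skip
r=64=1000000 popcount=1 -> skip
r=65=1000001 popcount=2 -> skip
r=66=1000010 popcount=2 -> skip
r=67=1000011 popcount=3 -> KEEP
r=68=1000100 popcount=2 -> skip
r=69=1000101 popcount=3 -> KEEP
r=70=1000110 popcount=3 -> KEEP
r=71=1000111 popcount=4 -> skip
Kept rows: 21 22 25 26 28 35 37 38 41 42 44 49 50 52 56 67 69 70

Answer: 21 22 25 26 28 35 37 38 41 42 44 49 50 52 56 67 69 70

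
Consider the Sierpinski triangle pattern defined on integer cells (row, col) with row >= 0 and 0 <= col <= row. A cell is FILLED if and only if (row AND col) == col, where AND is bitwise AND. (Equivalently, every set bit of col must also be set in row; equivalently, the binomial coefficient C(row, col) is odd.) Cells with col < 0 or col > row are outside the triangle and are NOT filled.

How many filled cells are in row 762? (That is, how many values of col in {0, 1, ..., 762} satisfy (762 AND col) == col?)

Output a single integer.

762 in binary = 1011111010
popcount(762) = number of 1-bits in 1011111010 = 7
A col c satisfies (762 AND c) == c iff every set bit of c is also set in 762; each of the 7 set bits of 762 can independently be on or off in c.
count = 2^7 = 128

Answer: 128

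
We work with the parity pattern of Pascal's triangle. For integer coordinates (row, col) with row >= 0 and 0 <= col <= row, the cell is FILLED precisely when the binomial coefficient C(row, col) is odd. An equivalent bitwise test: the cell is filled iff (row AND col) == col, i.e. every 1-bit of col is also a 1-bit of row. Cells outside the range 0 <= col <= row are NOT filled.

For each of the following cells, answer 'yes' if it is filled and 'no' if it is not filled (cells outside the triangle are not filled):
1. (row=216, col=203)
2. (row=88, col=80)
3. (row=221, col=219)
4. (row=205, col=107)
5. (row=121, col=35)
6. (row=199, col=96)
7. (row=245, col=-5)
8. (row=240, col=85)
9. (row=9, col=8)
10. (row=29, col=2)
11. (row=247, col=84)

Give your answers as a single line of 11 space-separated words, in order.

Answer: no yes no no no no no no yes no yes

Derivation:
(216,203): row=0b11011000, col=0b11001011, row AND col = 0b11001000 = 200; 200 != 203 -> empty
(88,80): row=0b1011000, col=0b1010000, row AND col = 0b1010000 = 80; 80 == 80 -> filled
(221,219): row=0b11011101, col=0b11011011, row AND col = 0b11011001 = 217; 217 != 219 -> empty
(205,107): row=0b11001101, col=0b1101011, row AND col = 0b1001001 = 73; 73 != 107 -> empty
(121,35): row=0b1111001, col=0b100011, row AND col = 0b100001 = 33; 33 != 35 -> empty
(199,96): row=0b11000111, col=0b1100000, row AND col = 0b1000000 = 64; 64 != 96 -> empty
(245,-5): col outside [0, 245] -> not filled
(240,85): row=0b11110000, col=0b1010101, row AND col = 0b1010000 = 80; 80 != 85 -> empty
(9,8): row=0b1001, col=0b1000, row AND col = 0b1000 = 8; 8 == 8 -> filled
(29,2): row=0b11101, col=0b10, row AND col = 0b0 = 0; 0 != 2 -> empty
(247,84): row=0b11110111, col=0b1010100, row AND col = 0b1010100 = 84; 84 == 84 -> filled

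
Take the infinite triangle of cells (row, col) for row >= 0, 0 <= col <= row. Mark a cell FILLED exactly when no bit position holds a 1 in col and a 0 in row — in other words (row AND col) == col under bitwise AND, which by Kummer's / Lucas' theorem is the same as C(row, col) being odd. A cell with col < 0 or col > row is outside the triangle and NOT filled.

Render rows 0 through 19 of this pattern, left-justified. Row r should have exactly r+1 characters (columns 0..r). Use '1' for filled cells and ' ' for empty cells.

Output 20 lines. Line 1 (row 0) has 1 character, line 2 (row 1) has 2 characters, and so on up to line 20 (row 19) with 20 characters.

Answer: 1
11
1 1
1111
1   1
11  11
1 1 1 1
11111111
1       1
11      11
1 1     1 1
1111    1111
1   1   1   1
11  11  11  11
1 1 1 1 1 1 1 1
1111111111111111
1               1
11              11
1 1             1 1
1111            1111

Derivation:
r0=0: 1
r1=1: 11
r2=10: 1 1
r3=11: 1111
r4=100: 1   1
r5=101: 11  11
r6=110: 1 1 1 1
r7=111: 11111111
r8=1000: 1       1
r9=1001: 11      11
r10=1010: 1 1     1 1
r11=1011: 1111    1111
r12=1100: 1   1   1   1
r13=1101: 11  11  11  11
r14=1110: 1 1 1 1 1 1 1 1
r15=1111: 1111111111111111
r16=10000: 1               1
r17=10001: 11              11
r18=10010: 1 1             1 1
r19=10011: 1111            1111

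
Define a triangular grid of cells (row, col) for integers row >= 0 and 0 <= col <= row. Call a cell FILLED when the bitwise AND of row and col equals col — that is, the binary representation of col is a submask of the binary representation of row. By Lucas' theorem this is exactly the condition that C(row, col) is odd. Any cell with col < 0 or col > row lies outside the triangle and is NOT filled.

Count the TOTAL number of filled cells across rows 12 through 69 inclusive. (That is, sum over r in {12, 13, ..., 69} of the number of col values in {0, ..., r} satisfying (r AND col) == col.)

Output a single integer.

r12=1100 pc2: +4 =4
r13=1101 pc3: +8 =12
r14=1110 pc3: +8 =20
r15=1111 pc4: +16 =36
r16=10000 pc1: +2 =38
r17=10001 pc2: +4 =42
r18=10010 pc2: +4 =46
r19=10011 pc3: +8 =54
r20=10100 pc2: +4 =58
r21=10101 pc3: +8 =66
r22=10110 pc3: +8 =74
r23=10111 pc4: +16 =90
r24=11000 pc2: +4 =94
r25=11001 pc3: +8 =102
r26=11010 pc3: +8 =110
r27=11011 pc4: +16 =126
r28=11100 pc3: +8 =134
r29=11101 pc4: +16 =150
r30=11110 pc4: +16 =166
r31=11111 pc5: +32 =198
r32=100000 pc1: +2 =200
r33=100001 pc2: +4 =204
r34=100010 pc2: +4 =208
r35=100011 pc3: +8 =216
r36=100100 pc2: +4 =220
r37=100101 pc3: +8 =228
r38=100110 pc3: +8 =236
r39=100111 pc4: +16 =252
r40=101000 pc2: +4 =256
r41=101001 pc3: +8 =264
r42=101010 pc3: +8 =272
r43=101011 pc4: +16 =288
r44=101100 pc3: +8 =296
r45=101101 pc4: +16 =312
r46=101110 pc4: +16 =328
r47=101111 pc5: +32 =360
r48=110000 pc2: +4 =364
r49=110001 pc3: +8 =372
r50=110010 pc3: +8 =380
r51=110011 pc4: +16 =396
r52=110100 pc3: +8 =404
r53=110101 pc4: +16 =420
r54=110110 pc4: +16 =436
r55=110111 pc5: +32 =468
r56=111000 pc3: +8 =476
r57=111001 pc4: +16 =492
r58=111010 pc4: +16 =508
r59=111011 pc5: +32 =540
r60=111100 pc4: +16 =556
r61=111101 pc5: +32 =588
r62=111110 pc5: +32 =620
r63=111111 pc6: +64 =684
r64=1000000 pc1: +2 =686
r65=1000001 pc2: +4 =690
r66=1000010 pc2: +4 =694
r67=1000011 pc3: +8 =702
r68=1000100 pc2: +4 =706
r69=1000101 pc3: +8 =714

Answer: 714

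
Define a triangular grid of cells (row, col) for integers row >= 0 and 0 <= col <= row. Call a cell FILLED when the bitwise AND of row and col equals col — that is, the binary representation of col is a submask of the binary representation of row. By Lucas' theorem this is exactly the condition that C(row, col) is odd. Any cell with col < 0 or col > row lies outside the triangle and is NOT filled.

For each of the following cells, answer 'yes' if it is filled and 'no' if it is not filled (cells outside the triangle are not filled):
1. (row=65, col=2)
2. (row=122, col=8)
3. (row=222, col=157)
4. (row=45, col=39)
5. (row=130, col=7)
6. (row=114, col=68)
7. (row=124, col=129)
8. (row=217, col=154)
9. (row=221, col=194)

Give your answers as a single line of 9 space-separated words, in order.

(65,2): row=0b1000001, col=0b10, row AND col = 0b0 = 0; 0 != 2 -> empty
(122,8): row=0b1111010, col=0b1000, row AND col = 0b1000 = 8; 8 == 8 -> filled
(222,157): row=0b11011110, col=0b10011101, row AND col = 0b10011100 = 156; 156 != 157 -> empty
(45,39): row=0b101101, col=0b100111, row AND col = 0b100101 = 37; 37 != 39 -> empty
(130,7): row=0b10000010, col=0b111, row AND col = 0b10 = 2; 2 != 7 -> empty
(114,68): row=0b1110010, col=0b1000100, row AND col = 0b1000000 = 64; 64 != 68 -> empty
(124,129): col outside [0, 124] -> not filled
(217,154): row=0b11011001, col=0b10011010, row AND col = 0b10011000 = 152; 152 != 154 -> empty
(221,194): row=0b11011101, col=0b11000010, row AND col = 0b11000000 = 192; 192 != 194 -> empty

Answer: no yes no no no no no no no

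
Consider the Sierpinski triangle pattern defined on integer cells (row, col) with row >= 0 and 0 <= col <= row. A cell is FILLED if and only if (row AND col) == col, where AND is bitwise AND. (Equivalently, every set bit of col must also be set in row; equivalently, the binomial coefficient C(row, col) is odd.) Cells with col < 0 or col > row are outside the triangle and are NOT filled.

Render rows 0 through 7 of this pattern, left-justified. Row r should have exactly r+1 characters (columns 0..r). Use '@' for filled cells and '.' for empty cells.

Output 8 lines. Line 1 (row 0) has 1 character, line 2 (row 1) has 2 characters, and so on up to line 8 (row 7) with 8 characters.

Answer: @
@@
@.@
@@@@
@...@
@@..@@
@.@.@.@
@@@@@@@@

Derivation:
r0=0: @
r1=1: @@
r2=10: @.@
r3=11: @@@@
r4=100: @...@
r5=101: @@..@@
r6=110: @.@.@.@
r7=111: @@@@@@@@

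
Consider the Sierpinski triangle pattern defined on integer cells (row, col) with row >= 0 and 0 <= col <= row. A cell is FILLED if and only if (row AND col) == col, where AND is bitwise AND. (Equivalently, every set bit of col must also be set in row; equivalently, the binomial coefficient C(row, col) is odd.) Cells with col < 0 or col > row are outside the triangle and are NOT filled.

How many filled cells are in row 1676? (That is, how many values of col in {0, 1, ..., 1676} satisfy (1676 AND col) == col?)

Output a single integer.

Answer: 32

Derivation:
1676 in binary = 11010001100
popcount(1676) = number of 1-bits in 11010001100 = 5
A col c satisfies (1676 AND c) == c iff every set bit of c is also set in 1676; each of the 5 set bits of 1676 can independently be on or off in c.
count = 2^5 = 32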